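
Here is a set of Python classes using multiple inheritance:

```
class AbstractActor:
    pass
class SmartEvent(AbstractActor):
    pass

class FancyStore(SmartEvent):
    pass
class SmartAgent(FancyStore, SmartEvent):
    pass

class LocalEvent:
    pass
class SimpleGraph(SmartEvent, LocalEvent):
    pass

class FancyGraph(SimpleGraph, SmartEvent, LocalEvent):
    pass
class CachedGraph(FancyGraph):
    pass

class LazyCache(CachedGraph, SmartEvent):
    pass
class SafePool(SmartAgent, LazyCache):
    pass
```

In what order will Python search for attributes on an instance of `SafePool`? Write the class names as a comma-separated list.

L[SafePool] = SafePool + merge(L[SmartAgent], L[LazyCache], [SmartAgent LazyCache])
  take SmartAgent:  [SmartAgent FancyStore SmartEvent AbstractActor object] + [LazyCache CachedGraph FancyGraph SimpleGraph SmartEvent AbstractActor LocalEvent object] + [SmartAgent LazyCache]
  take FancyStore:  [FancyStore SmartEvent AbstractActor object] + [LazyCache CachedGraph FancyGraph SimpleGraph SmartEvent AbstractActor LocalEvent object] + [LazyCache]
  take LazyCache:  [SmartEvent AbstractActor object] + [LazyCache CachedGraph FancyGraph SimpleGraph SmartEvent AbstractActor LocalEvent object] + [LazyCache]
  take CachedGraph:  [SmartEvent AbstractActor object] + [CachedGraph FancyGraph SimpleGraph SmartEvent AbstractActor LocalEvent object]
  take FancyGraph:  [SmartEvent AbstractActor object] + [FancyGraph SimpleGraph SmartEvent AbstractActor LocalEvent object]
  take SimpleGraph:  [SmartEvent AbstractActor object] + [SimpleGraph SmartEvent AbstractActor LocalEvent object]
  take SmartEvent:  [SmartEvent AbstractActor object] + [SmartEvent AbstractActor LocalEvent object]
  take AbstractActor:  [AbstractActor object] + [AbstractActor LocalEvent object]
  take LocalEvent:  [object] + [LocalEvent object]
  take object:  [object] + [object]

SafePool, SmartAgent, FancyStore, LazyCache, CachedGraph, FancyGraph, SimpleGraph, SmartEvent, AbstractActor, LocalEvent, object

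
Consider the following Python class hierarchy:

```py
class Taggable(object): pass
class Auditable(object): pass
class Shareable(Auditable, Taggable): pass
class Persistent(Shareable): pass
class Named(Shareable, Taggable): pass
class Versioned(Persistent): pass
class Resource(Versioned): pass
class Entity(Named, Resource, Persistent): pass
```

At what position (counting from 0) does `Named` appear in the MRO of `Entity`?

L[Entity] = Entity + merge(L[Named], L[Resource], L[Persistent], [Named Resource Persistent])
  take Named:  [Named Shareable Auditable Taggable object] + [Resource Versioned Persistent Shareable Auditable Taggable object] + [Persistent Shareable Auditable Taggable object] + [Named Resource Persistent]
  take Resource:  [Shareable Auditable Taggable object] + [Resource Versioned Persistent Shareable Auditable Taggable object] + [Persistent Shareable Auditable Taggable object] + [Resource Persistent]
  take Versioned:  [Shareable Auditable Taggable object] + [Versioned Persistent Shareable Auditable Taggable object] + [Persistent Shareable Auditable Taggable object] + [Persistent]
  take Persistent:  [Shareable Auditable Taggable object] + [Persistent Shareable Auditable Taggable object] + [Persistent Shareable Auditable Taggable object] + [Persistent]
  take Shareable:  [Shareable Auditable Taggable object] + [Shareable Auditable Taggable object] + [Shareable Auditable Taggable object]
  take Auditable:  [Auditable Taggable object] + [Auditable Taggable object] + [Auditable Taggable object]
  take Taggable:  [Taggable object] + [Taggable object] + [Taggable object]
  take object:  [object] + [object] + [object]
MRO: Entity Named Resource Versioned Persistent Shareable Auditable Taggable object
Named sits at index 1.

1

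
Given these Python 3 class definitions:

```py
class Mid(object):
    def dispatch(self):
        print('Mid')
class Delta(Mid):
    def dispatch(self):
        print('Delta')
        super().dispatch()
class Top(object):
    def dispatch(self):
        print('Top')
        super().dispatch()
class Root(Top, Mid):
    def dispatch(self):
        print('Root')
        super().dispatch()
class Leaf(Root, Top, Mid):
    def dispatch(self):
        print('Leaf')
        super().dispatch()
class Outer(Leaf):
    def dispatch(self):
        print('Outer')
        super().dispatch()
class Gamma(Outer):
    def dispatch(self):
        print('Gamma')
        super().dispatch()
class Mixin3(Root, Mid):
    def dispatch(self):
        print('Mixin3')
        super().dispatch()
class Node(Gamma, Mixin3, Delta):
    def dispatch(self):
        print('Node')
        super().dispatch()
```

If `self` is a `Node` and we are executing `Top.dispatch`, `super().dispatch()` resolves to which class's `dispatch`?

L[Node] = Node + merge(L[Gamma], L[Mixin3], L[Delta], [Gamma Mixin3 Delta])
  take Gamma:  [Gamma Outer Leaf Root Top Mid object] + [Mixin3 Root Top Mid object] + [Delta Mid object] + [Gamma Mixin3 Delta]
  take Outer:  [Outer Leaf Root Top Mid object] + [Mixin3 Root Top Mid object] + [Delta Mid object] + [Mixin3 Delta]
  take Leaf:  [Leaf Root Top Mid object] + [Mixin3 Root Top Mid object] + [Delta Mid object] + [Mixin3 Delta]
  take Mixin3:  [Root Top Mid object] + [Mixin3 Root Top Mid object] + [Delta Mid object] + [Mixin3 Delta]
  take Root:  [Root Top Mid object] + [Root Top Mid object] + [Delta Mid object] + [Delta]
  take Top:  [Top Mid object] + [Top Mid object] + [Delta Mid object] + [Delta]
  take Delta:  [Mid object] + [Mid object] + [Delta Mid object] + [Delta]
  take Mid:  [Mid object] + [Mid object] + [Mid object]
  take object:  [object] + [object] + [object]
MRO: Node Gamma Outer Leaf Mixin3 Root Top Delta Mid object
super() in Top.dispatch on a Node instance goes to the class after Top in Node's MRO: Delta.

Delta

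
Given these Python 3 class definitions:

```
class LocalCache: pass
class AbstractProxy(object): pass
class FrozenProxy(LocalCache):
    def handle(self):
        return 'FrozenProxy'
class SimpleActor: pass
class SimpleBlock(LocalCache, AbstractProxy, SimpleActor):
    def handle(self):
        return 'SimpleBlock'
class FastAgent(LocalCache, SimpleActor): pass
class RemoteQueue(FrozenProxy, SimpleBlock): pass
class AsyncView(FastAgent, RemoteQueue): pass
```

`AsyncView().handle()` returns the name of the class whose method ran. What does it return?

FrozenProxy

L[AsyncView] = AsyncView + merge(L[FastAgent], L[RemoteQueue], [FastAgent RemoteQueue])
  take FastAgent:  [FastAgent LocalCache SimpleActor object] + [RemoteQueue FrozenProxy SimpleBlock LocalCache AbstractProxy SimpleActor object] + [FastAgent RemoteQueue]
  take RemoteQueue:  [LocalCache SimpleActor object] + [RemoteQueue FrozenProxy SimpleBlock LocalCache AbstractProxy SimpleActor object] + [RemoteQueue]
  take FrozenProxy:  [LocalCache SimpleActor object] + [FrozenProxy SimpleBlock LocalCache AbstractProxy SimpleActor object]
  take SimpleBlock:  [LocalCache SimpleActor object] + [SimpleBlock LocalCache AbstractProxy SimpleActor object]
  take LocalCache:  [LocalCache SimpleActor object] + [LocalCache AbstractProxy SimpleActor object]
  take AbstractProxy:  [SimpleActor object] + [AbstractProxy SimpleActor object]
  take SimpleActor:  [SimpleActor object] + [SimpleActor object]
  take object:  [object] + [object]
MRO: AsyncView FastAgent RemoteQueue FrozenProxy SimpleBlock LocalCache AbstractProxy SimpleActor object
handle is defined in: FrozenProxy, SimpleBlock. First along the MRO is FrozenProxy.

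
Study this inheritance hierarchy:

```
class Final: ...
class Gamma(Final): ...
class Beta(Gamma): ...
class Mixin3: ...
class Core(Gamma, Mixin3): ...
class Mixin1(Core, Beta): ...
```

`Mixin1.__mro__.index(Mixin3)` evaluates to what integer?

5

L[Mixin1] = Mixin1 + merge(L[Core], L[Beta], [Core Beta])
  take Core:  [Core Gamma Final Mixin3 object] + [Beta Gamma Final object] + [Core Beta]
  take Beta:  [Gamma Final Mixin3 object] + [Beta Gamma Final object] + [Beta]
  take Gamma:  [Gamma Final Mixin3 object] + [Gamma Final object]
  take Final:  [Final Mixin3 object] + [Final object]
  take Mixin3:  [Mixin3 object] + [object]
  take object:  [object] + [object]
MRO: Mixin1 Core Beta Gamma Final Mixin3 object
Mixin3 sits at index 5.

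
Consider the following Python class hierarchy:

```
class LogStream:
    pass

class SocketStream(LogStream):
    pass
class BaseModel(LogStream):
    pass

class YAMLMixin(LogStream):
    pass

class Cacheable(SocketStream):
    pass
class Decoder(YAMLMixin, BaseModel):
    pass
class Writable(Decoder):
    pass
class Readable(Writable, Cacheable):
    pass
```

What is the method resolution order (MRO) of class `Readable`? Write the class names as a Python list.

L[Readable] = Readable + merge(L[Writable], L[Cacheable], [Writable Cacheable])
  take Writable:  [Writable Decoder YAMLMixin BaseModel LogStream object] + [Cacheable SocketStream LogStream object] + [Writable Cacheable]
  take Decoder:  [Decoder YAMLMixin BaseModel LogStream object] + [Cacheable SocketStream LogStream object] + [Cacheable]
  take YAMLMixin:  [YAMLMixin BaseModel LogStream object] + [Cacheable SocketStream LogStream object] + [Cacheable]
  take BaseModel:  [BaseModel LogStream object] + [Cacheable SocketStream LogStream object] + [Cacheable]
  take Cacheable:  [LogStream object] + [Cacheable SocketStream LogStream object] + [Cacheable]
  take SocketStream:  [LogStream object] + [SocketStream LogStream object]
  take LogStream:  [LogStream object] + [LogStream object]
  take object:  [object] + [object]

[Readable, Writable, Decoder, YAMLMixin, BaseModel, Cacheable, SocketStream, LogStream, object]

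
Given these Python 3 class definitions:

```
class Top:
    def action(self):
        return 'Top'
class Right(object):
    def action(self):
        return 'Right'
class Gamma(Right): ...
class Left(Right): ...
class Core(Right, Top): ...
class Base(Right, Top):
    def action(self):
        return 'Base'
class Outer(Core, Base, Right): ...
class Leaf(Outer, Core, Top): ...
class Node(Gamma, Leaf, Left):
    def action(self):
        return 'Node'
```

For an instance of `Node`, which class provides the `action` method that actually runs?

L[Node] = Node + merge(L[Gamma], L[Leaf], L[Left], [Gamma Leaf Left])
  take Gamma:  [Gamma Right object] + [Leaf Outer Core Base Right Top object] + [Left Right object] + [Gamma Leaf Left]
  take Leaf:  [Right object] + [Leaf Outer Core Base Right Top object] + [Left Right object] + [Leaf Left]
  take Outer:  [Right object] + [Outer Core Base Right Top object] + [Left Right object] + [Left]
  take Core:  [Right object] + [Core Base Right Top object] + [Left Right object] + [Left]
  take Base:  [Right object] + [Base Right Top object] + [Left Right object] + [Left]
  take Left:  [Right object] + [Right Top object] + [Left Right object] + [Left]
  take Right:  [Right object] + [Right Top object] + [Right object]
  take Top:  [object] + [Top object] + [object]
  take object:  [object] + [object] + [object]
MRO: Node Gamma Leaf Outer Core Base Left Right Top object
action is defined in: Base, Node, Right, Top. First along the MRO is Node.

Node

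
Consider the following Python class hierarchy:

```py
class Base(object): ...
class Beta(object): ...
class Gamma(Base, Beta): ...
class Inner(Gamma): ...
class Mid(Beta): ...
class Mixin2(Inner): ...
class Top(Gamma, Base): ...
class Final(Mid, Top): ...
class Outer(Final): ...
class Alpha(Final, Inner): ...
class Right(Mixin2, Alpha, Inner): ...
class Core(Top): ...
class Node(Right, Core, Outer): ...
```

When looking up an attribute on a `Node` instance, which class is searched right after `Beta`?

L[Node] = Node + merge(L[Right], L[Core], L[Outer], [Right Core Outer])
  take Right:  [Right Mixin2 Alpha Final Mid Top Inner Gamma Base Beta object] + [Core Top Gamma Base Beta object] + [Outer Final Mid Top Gamma Base Beta object] + [Right Core Outer]
  take Mixin2:  [Mixin2 Alpha Final Mid Top Inner Gamma Base Beta object] + [Core Top Gamma Base Beta object] + [Outer Final Mid Top Gamma Base Beta object] + [Core Outer]
  take Alpha:  [Alpha Final Mid Top Inner Gamma Base Beta object] + [Core Top Gamma Base Beta object] + [Outer Final Mid Top Gamma Base Beta object] + [Core Outer]
  take Core:  [Final Mid Top Inner Gamma Base Beta object] + [Core Top Gamma Base Beta object] + [Outer Final Mid Top Gamma Base Beta object] + [Core Outer]
  take Outer:  [Final Mid Top Inner Gamma Base Beta object] + [Top Gamma Base Beta object] + [Outer Final Mid Top Gamma Base Beta object] + [Outer]
  take Final:  [Final Mid Top Inner Gamma Base Beta object] + [Top Gamma Base Beta object] + [Final Mid Top Gamma Base Beta object]
  take Mid:  [Mid Top Inner Gamma Base Beta object] + [Top Gamma Base Beta object] + [Mid Top Gamma Base Beta object]
  take Top:  [Top Inner Gamma Base Beta object] + [Top Gamma Base Beta object] + [Top Gamma Base Beta object]
  take Inner:  [Inner Gamma Base Beta object] + [Gamma Base Beta object] + [Gamma Base Beta object]
  take Gamma:  [Gamma Base Beta object] + [Gamma Base Beta object] + [Gamma Base Beta object]
  take Base:  [Base Beta object] + [Base Beta object] + [Base Beta object]
  take Beta:  [Beta object] + [Beta object] + [Beta object]
  take object:  [object] + [object] + [object]
MRO: Node Right Mixin2 Alpha Core Outer Final Mid Top Inner Gamma Base Beta object
Beta is at position 12; next is object.

object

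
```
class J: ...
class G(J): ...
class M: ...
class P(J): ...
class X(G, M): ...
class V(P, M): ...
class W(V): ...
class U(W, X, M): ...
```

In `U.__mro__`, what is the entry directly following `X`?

G

L[U] = U + merge(L[W], L[X], L[M], [W X M])
  take W:  [W V P J M object] + [X G J M object] + [M object] + [W X M]
  take V:  [V P J M object] + [X G J M object] + [M object] + [X M]
  take P:  [P J M object] + [X G J M object] + [M object] + [X M]
  take X:  [J M object] + [X G J M object] + [M object] + [X M]
  take G:  [J M object] + [G J M object] + [M object] + [M]
  take J:  [J M object] + [J M object] + [M object] + [M]
  take M:  [M object] + [M object] + [M object] + [M]
  take object:  [object] + [object] + [object]
MRO: U W V P X G J M object
X is at position 4; next is G.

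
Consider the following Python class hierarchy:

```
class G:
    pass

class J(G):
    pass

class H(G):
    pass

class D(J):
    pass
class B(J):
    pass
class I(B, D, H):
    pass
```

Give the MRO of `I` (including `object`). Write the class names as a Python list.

[I, B, D, J, H, G, object]

L[I] = I + merge(L[B], L[D], L[H], [B D H])
  take B:  [B J G object] + [D J G object] + [H G object] + [B D H]
  take D:  [J G object] + [D J G object] + [H G object] + [D H]
  take J:  [J G object] + [J G object] + [H G object] + [H]
  take H:  [G object] + [G object] + [H G object] + [H]
  take G:  [G object] + [G object] + [G object]
  take object:  [object] + [object] + [object]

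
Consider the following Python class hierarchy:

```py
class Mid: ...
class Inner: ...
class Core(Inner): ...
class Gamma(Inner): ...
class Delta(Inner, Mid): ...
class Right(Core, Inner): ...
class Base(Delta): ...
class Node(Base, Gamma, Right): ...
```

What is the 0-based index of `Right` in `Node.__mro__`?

L[Node] = Node + merge(L[Base], L[Gamma], L[Right], [Base Gamma Right])
  take Base:  [Base Delta Inner Mid object] + [Gamma Inner object] + [Right Core Inner object] + [Base Gamma Right]
  take Delta:  [Delta Inner Mid object] + [Gamma Inner object] + [Right Core Inner object] + [Gamma Right]
  take Gamma:  [Inner Mid object] + [Gamma Inner object] + [Right Core Inner object] + [Gamma Right]
  take Right:  [Inner Mid object] + [Inner object] + [Right Core Inner object] + [Right]
  take Core:  [Inner Mid object] + [Inner object] + [Core Inner object]
  take Inner:  [Inner Mid object] + [Inner object] + [Inner object]
  take Mid:  [Mid object] + [object] + [object]
  take object:  [object] + [object] + [object]
MRO: Node Base Delta Gamma Right Core Inner Mid object
Right sits at index 4.

4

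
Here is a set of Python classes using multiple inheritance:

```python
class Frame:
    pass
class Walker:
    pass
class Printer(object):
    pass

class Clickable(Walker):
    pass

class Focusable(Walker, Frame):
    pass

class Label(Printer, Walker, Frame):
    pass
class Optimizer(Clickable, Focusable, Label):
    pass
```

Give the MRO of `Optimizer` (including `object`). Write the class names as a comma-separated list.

L[Optimizer] = Optimizer + merge(L[Clickable], L[Focusable], L[Label], [Clickable Focusable Label])
  take Clickable:  [Clickable Walker object] + [Focusable Walker Frame object] + [Label Printer Walker Frame object] + [Clickable Focusable Label]
  take Focusable:  [Walker object] + [Focusable Walker Frame object] + [Label Printer Walker Frame object] + [Focusable Label]
  take Label:  [Walker object] + [Walker Frame object] + [Label Printer Walker Frame object] + [Label]
  take Printer:  [Walker object] + [Walker Frame object] + [Printer Walker Frame object]
  take Walker:  [Walker object] + [Walker Frame object] + [Walker Frame object]
  take Frame:  [object] + [Frame object] + [Frame object]
  take object:  [object] + [object] + [object]

Optimizer, Clickable, Focusable, Label, Printer, Walker, Frame, object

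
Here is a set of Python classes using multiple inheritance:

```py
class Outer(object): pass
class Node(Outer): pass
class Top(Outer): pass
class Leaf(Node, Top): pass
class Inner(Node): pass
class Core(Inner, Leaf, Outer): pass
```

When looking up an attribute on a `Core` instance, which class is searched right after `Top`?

Outer

L[Core] = Core + merge(L[Inner], L[Leaf], L[Outer], [Inner Leaf Outer])
  take Inner:  [Inner Node Outer object] + [Leaf Node Top Outer object] + [Outer object] + [Inner Leaf Outer]
  take Leaf:  [Node Outer object] + [Leaf Node Top Outer object] + [Outer object] + [Leaf Outer]
  take Node:  [Node Outer object] + [Node Top Outer object] + [Outer object] + [Outer]
  take Top:  [Outer object] + [Top Outer object] + [Outer object] + [Outer]
  take Outer:  [Outer object] + [Outer object] + [Outer object] + [Outer]
  take object:  [object] + [object] + [object]
MRO: Core Inner Leaf Node Top Outer object
Top is at position 4; next is Outer.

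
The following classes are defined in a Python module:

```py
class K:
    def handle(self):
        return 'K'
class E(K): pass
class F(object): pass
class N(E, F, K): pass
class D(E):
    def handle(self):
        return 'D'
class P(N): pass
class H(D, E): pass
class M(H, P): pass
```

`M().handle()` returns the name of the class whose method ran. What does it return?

L[M] = M + merge(L[H], L[P], [H P])
  take H:  [H D E K object] + [P N E F K object] + [H P]
  take D:  [D E K object] + [P N E F K object] + [P]
  take P:  [E K object] + [P N E F K object] + [P]
  take N:  [E K object] + [N E F K object]
  take E:  [E K object] + [E F K object]
  take F:  [K object] + [F K object]
  take K:  [K object] + [K object]
  take object:  [object] + [object]
MRO: M H D P N E F K object
handle is defined in: D, K. First along the MRO is D.

D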